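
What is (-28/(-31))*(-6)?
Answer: -168/31 ≈ -5.4194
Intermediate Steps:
(-28/(-31))*(-6) = -1/31*(-28)*(-6) = (28/31)*(-6) = -168/31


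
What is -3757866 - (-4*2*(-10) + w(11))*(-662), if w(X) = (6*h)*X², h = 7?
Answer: -340622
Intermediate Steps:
w(X) = 42*X² (w(X) = (6*7)*X² = 42*X²)
-3757866 - (-4*2*(-10) + w(11))*(-662) = -3757866 - (-4*2*(-10) + 42*11²)*(-662) = -3757866 - (-8*(-10) + 42*121)*(-662) = -3757866 - (80 + 5082)*(-662) = -3757866 - 5162*(-662) = -3757866 - 1*(-3417244) = -3757866 + 3417244 = -340622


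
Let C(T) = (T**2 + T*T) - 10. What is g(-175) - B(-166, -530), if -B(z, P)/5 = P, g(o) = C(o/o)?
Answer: -2658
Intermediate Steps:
C(T) = -10 + 2*T**2 (C(T) = (T**2 + T**2) - 10 = 2*T**2 - 10 = -10 + 2*T**2)
g(o) = -8 (g(o) = -10 + 2*(o/o)**2 = -10 + 2*1**2 = -10 + 2*1 = -10 + 2 = -8)
B(z, P) = -5*P
g(-175) - B(-166, -530) = -8 - (-5)*(-530) = -8 - 1*2650 = -8 - 2650 = -2658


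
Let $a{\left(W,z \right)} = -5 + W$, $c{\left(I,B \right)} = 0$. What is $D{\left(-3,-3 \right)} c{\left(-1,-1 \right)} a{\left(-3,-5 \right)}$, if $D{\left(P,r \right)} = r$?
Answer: $0$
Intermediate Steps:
$D{\left(-3,-3 \right)} c{\left(-1,-1 \right)} a{\left(-3,-5 \right)} = \left(-3\right) 0 \left(-5 - 3\right) = 0 \left(-8\right) = 0$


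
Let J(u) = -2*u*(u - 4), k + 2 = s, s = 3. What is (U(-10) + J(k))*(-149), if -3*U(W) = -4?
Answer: -3278/3 ≈ -1092.7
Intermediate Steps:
U(W) = 4/3 (U(W) = -1/3*(-4) = 4/3)
k = 1 (k = -2 + 3 = 1)
J(u) = -2*u*(-4 + u)
(U(-10) + J(k))*(-149) = (4/3 + 2*1*(4 - 1*1))*(-149) = (4/3 + 2*1*(4 - 1))*(-149) = (4/3 + 2*1*3)*(-149) = (4/3 + 6)*(-149) = (22/3)*(-149) = -3278/3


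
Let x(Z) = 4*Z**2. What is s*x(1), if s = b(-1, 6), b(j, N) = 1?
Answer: 4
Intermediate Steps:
s = 1
s*x(1) = 1*(4*1**2) = 1*(4*1) = 1*4 = 4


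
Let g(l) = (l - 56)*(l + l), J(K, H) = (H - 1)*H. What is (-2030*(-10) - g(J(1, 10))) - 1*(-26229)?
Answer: 40409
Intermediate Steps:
J(K, H) = H*(-1 + H) (J(K, H) = (-1 + H)*H = H*(-1 + H))
g(l) = 2*l*(-56 + l) (g(l) = (-56 + l)*(2*l) = 2*l*(-56 + l))
(-2030*(-10) - g(J(1, 10))) - 1*(-26229) = (-2030*(-10) - 2*10*(-1 + 10)*(-56 + 10*(-1 + 10))) - 1*(-26229) = (20300 - 2*10*9*(-56 + 10*9)) + 26229 = (20300 - 2*90*(-56 + 90)) + 26229 = (20300 - 2*90*34) + 26229 = (20300 - 1*6120) + 26229 = (20300 - 6120) + 26229 = 14180 + 26229 = 40409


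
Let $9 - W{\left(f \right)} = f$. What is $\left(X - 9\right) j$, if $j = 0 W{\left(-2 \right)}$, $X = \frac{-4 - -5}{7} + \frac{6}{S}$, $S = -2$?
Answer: $0$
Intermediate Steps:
$W{\left(f \right)} = 9 - f$
$X = - \frac{20}{7}$ ($X = \frac{-4 - -5}{7} + \frac{6}{-2} = \left(-4 + 5\right) \frac{1}{7} + 6 \left(- \frac{1}{2}\right) = 1 \cdot \frac{1}{7} - 3 = \frac{1}{7} - 3 = - \frac{20}{7} \approx -2.8571$)
$j = 0$ ($j = 0 \left(9 - -2\right) = 0 \left(9 + 2\right) = 0 \cdot 11 = 0$)
$\left(X - 9\right) j = \left(- \frac{20}{7} - 9\right) 0 = \left(- \frac{83}{7}\right) 0 = 0$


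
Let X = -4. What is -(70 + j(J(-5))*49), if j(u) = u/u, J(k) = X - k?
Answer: -119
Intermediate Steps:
J(k) = -4 - k
j(u) = 1
-(70 + j(J(-5))*49) = -(70 + 1*49) = -(70 + 49) = -1*119 = -119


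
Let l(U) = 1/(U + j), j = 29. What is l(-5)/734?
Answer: 1/17616 ≈ 5.6767e-5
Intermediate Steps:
l(U) = 1/(29 + U) (l(U) = 1/(U + 29) = 1/(29 + U))
l(-5)/734 = 1/((29 - 5)*734) = (1/734)/24 = (1/24)*(1/734) = 1/17616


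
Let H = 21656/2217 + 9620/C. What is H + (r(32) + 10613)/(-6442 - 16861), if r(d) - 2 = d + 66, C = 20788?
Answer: 2623481263414/268491316947 ≈ 9.7712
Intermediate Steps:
r(d) = 68 + d (r(d) = 2 + (d + 66) = 2 + (66 + d) = 68 + d)
H = 117878117/11521749 (H = 21656/2217 + 9620/20788 = 21656*(1/2217) + 9620*(1/20788) = 21656/2217 + 2405/5197 = 117878117/11521749 ≈ 10.231)
H + (r(32) + 10613)/(-6442 - 16861) = 117878117/11521749 + ((68 + 32) + 10613)/(-6442 - 16861) = 117878117/11521749 + (100 + 10613)/(-23303) = 117878117/11521749 + 10713*(-1/23303) = 117878117/11521749 - 10713/23303 = 2623481263414/268491316947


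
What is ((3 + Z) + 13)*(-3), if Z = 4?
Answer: -60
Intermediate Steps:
((3 + Z) + 13)*(-3) = ((3 + 4) + 13)*(-3) = (7 + 13)*(-3) = 20*(-3) = -60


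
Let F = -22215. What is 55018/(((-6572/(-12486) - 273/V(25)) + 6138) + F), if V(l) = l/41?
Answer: -4293467175/1289506762 ≈ -3.3295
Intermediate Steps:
V(l) = l/41 (V(l) = l*(1/41) = l/41)
55018/(((-6572/(-12486) - 273/V(25)) + 6138) + F) = 55018/(((-6572/(-12486) - 273/((1/41)*25)) + 6138) - 22215) = 55018/(((-6572*(-1/12486) - 273/25/41) + 6138) - 22215) = 55018/(((3286/6243 - 273*41/25) + 6138) - 22215) = 55018/(((3286/6243 - 11193/25) + 6138) - 22215) = 55018/((-69795749/156075 + 6138) - 22215) = 55018/(888192601/156075 - 22215) = 55018/(-2579013524/156075) = 55018*(-156075/2579013524) = -4293467175/1289506762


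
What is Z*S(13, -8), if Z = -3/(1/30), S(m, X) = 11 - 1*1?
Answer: -900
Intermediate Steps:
S(m, X) = 10 (S(m, X) = 11 - 1 = 10)
Z = -90 (Z = -3/1/30 = -3*30 = -90)
Z*S(13, -8) = -90*10 = -900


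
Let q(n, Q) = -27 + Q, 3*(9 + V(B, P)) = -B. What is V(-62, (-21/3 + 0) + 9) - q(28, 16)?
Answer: 68/3 ≈ 22.667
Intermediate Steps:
V(B, P) = -9 - B/3 (V(B, P) = -9 + (-B)/3 = -9 - B/3)
V(-62, (-21/3 + 0) + 9) - q(28, 16) = (-9 - 1/3*(-62)) - (-27 + 16) = (-9 + 62/3) - 1*(-11) = 35/3 + 11 = 68/3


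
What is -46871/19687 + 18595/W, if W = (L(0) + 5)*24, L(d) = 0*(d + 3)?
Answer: 72091049/472488 ≈ 152.58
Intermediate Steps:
L(d) = 0 (L(d) = 0*(3 + d) = 0)
W = 120 (W = (0 + 5)*24 = 5*24 = 120)
-46871/19687 + 18595/W = -46871/19687 + 18595/120 = -46871*1/19687 + 18595*(1/120) = -46871/19687 + 3719/24 = 72091049/472488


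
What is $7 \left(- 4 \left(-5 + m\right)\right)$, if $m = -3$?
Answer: $224$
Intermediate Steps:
$7 \left(- 4 \left(-5 + m\right)\right) = 7 \left(- 4 \left(-5 - 3\right)\right) = 7 \left(\left(-4\right) \left(-8\right)\right) = 7 \cdot 32 = 224$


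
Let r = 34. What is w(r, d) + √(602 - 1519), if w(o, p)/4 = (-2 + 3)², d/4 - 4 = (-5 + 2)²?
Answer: 4 + I*√917 ≈ 4.0 + 30.282*I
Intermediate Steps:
d = 52 (d = 16 + 4*(-5 + 2)² = 16 + 4*(-3)² = 16 + 4*9 = 16 + 36 = 52)
w(o, p) = 4 (w(o, p) = 4*(-2 + 3)² = 4*1² = 4*1 = 4)
w(r, d) + √(602 - 1519) = 4 + √(602 - 1519) = 4 + √(-917) = 4 + I*√917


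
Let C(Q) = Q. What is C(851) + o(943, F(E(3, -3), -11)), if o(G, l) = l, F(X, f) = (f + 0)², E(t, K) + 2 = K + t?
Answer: 972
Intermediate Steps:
E(t, K) = -2 + K + t (E(t, K) = -2 + (K + t) = -2 + K + t)
F(X, f) = f²
C(851) + o(943, F(E(3, -3), -11)) = 851 + (-11)² = 851 + 121 = 972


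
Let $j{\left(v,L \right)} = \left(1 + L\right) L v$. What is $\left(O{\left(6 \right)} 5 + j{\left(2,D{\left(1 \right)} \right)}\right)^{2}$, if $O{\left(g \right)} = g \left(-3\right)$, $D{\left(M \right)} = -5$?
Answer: $2500$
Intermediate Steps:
$j{\left(v,L \right)} = L v \left(1 + L\right)$
$O{\left(g \right)} = - 3 g$
$\left(O{\left(6 \right)} 5 + j{\left(2,D{\left(1 \right)} \right)}\right)^{2} = \left(\left(-3\right) 6 \cdot 5 - 10 \left(1 - 5\right)\right)^{2} = \left(\left(-18\right) 5 - 10 \left(-4\right)\right)^{2} = \left(-90 + 40\right)^{2} = \left(-50\right)^{2} = 2500$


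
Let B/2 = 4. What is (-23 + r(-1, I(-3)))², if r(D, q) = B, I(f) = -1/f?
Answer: 225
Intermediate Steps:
B = 8 (B = 2*4 = 8)
r(D, q) = 8
(-23 + r(-1, I(-3)))² = (-23 + 8)² = (-15)² = 225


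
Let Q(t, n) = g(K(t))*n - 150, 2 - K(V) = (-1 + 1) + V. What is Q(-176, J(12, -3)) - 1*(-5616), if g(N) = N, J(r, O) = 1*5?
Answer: 6356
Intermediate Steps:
J(r, O) = 5
K(V) = 2 - V (K(V) = 2 - ((-1 + 1) + V) = 2 - (0 + V) = 2 - V)
Q(t, n) = -150 + n*(2 - t) (Q(t, n) = (2 - t)*n - 150 = n*(2 - t) - 150 = -150 + n*(2 - t))
Q(-176, J(12, -3)) - 1*(-5616) = (-150 - 1*5*(-2 - 176)) - 1*(-5616) = (-150 - 1*5*(-178)) + 5616 = (-150 + 890) + 5616 = 740 + 5616 = 6356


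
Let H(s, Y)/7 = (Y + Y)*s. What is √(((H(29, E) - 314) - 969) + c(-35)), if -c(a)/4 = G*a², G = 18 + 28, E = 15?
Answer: 23*I*√417 ≈ 469.67*I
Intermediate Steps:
G = 46
H(s, Y) = 14*Y*s (H(s, Y) = 7*((Y + Y)*s) = 7*((2*Y)*s) = 7*(2*Y*s) = 14*Y*s)
c(a) = -184*a²
√(((H(29, E) - 314) - 969) + c(-35)) = √(((14*15*29 - 314) - 969) - 184*(-35)²) = √(((6090 - 314) - 969) - 184*1225) = √((5776 - 969) - 225400) = √(4807 - 225400) = √(-220593) = 23*I*√417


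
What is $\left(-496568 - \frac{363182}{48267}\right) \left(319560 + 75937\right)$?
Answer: $- \frac{9479355481796486}{48267} \approx -1.9639 \cdot 10^{11}$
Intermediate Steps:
$\left(-496568 - \frac{363182}{48267}\right) \left(319560 + 75937\right) = \left(-496568 - \frac{363182}{48267}\right) 395497 = \left(- \frac{23968210838}{48267}\right) 395497 = - \frac{9479355481796486}{48267}$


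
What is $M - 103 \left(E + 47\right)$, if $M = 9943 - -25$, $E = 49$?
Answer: $80$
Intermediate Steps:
$M = 9968$ ($M = 9943 + 25 = 9968$)
$M - 103 \left(E + 47\right) = 9968 - 103 \left(49 + 47\right) = 9968 - 9888 = 80$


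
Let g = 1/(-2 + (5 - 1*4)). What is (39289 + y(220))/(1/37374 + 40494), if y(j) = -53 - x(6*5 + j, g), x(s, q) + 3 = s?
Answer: 1457174886/1513422757 ≈ 0.96283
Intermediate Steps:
g = -1 (g = 1/(-2 + (5 - 4)) = 1/(-2 + 1) = 1/(-1) = -1)
x(s, q) = -3 + s
y(j) = -80 - j (y(j) = -53 - (-3 + (6*5 + j)) = -53 - (-3 + (30 + j)) = -53 - (27 + j) = -53 + (-27 - j) = -80 - j)
(39289 + y(220))/(1/37374 + 40494) = (39289 + (-80 - 1*220))/(1/37374 + 40494) = (39289 + (-80 - 220))/(1/37374 + 40494) = (39289 - 300)/(1513422757/37374) = 38989*(37374/1513422757) = 1457174886/1513422757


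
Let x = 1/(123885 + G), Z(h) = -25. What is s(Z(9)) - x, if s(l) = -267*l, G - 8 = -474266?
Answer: 2338739776/350373 ≈ 6675.0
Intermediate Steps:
G = -474258 (G = 8 - 474266 = -474258)
x = -1/350373 (x = 1/(123885 - 474258) = 1/(-350373) = -1/350373 ≈ -2.8541e-6)
s(Z(9)) - x = -267*(-25) - 1*(-1/350373) = 6675 + 1/350373 = 2338739776/350373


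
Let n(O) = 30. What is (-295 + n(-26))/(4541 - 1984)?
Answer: -265/2557 ≈ -0.10364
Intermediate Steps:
(-295 + n(-26))/(4541 - 1984) = (-295 + 30)/(4541 - 1984) = -265/2557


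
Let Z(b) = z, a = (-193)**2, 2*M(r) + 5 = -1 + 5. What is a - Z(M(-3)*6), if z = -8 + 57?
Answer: 37200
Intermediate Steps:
M(r) = -1/2 (M(r) = -5/2 + (-1 + 5)/2 = -5/2 + (1/2)*4 = -5/2 + 2 = -1/2)
a = 37249
z = 49
Z(b) = 49
a - Z(M(-3)*6) = 37249 - 1*49 = 37249 - 49 = 37200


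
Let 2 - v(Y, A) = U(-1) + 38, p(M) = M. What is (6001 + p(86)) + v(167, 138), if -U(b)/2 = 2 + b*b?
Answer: 6057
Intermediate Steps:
U(b) = -4 - 2*b² (U(b) = -2*(2 + b*b) = -2*(2 + b²) = -4 - 2*b²)
v(Y, A) = -30 (v(Y, A) = 2 - ((-4 - 2*(-1)²) + 38) = 2 - ((-4 - 2*1) + 38) = 2 - ((-4 - 2) + 38) = 2 - (-6 + 38) = 2 - 1*32 = 2 - 32 = -30)
(6001 + p(86)) + v(167, 138) = (6001 + 86) - 30 = 6087 - 30 = 6057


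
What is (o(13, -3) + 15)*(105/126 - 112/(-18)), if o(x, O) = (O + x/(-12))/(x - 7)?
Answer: 130937/1296 ≈ 101.03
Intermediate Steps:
o(x, O) = (O - x/12)/(-7 + x) (o(x, O) = (O + x*(-1/12))/(-7 + x) = (O - x/12)/(-7 + x))
(o(13, -3) + 15)*(105/126 - 112/(-18)) = ((-3 - 1/12*13)/(-7 + 13) + 15)*(105/126 - 112/(-18)) = ((-3 - 13/12)/6 + 15)*(105*(1/126) - 112*(-1/18)) = ((⅙)*(-49/12) + 15)*(⅚ + 56/9) = (-49/72 + 15)*(127/18) = (1031/72)*(127/18) = 130937/1296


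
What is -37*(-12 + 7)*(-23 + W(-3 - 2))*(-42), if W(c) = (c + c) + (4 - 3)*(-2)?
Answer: 271950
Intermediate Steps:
W(c) = -2 + 2*c (W(c) = 2*c + 1*(-2) = 2*c - 2 = -2 + 2*c)
-37*(-12 + 7)*(-23 + W(-3 - 2))*(-42) = -37*(-12 + 7)*(-23 + (-2 + 2*(-3 - 2)))*(-42) = -(-185)*(-23 + (-2 + 2*(-5)))*(-42) = -(-185)*(-23 + (-2 - 10))*(-42) = -(-185)*(-23 - 12)*(-42) = -(-185)*(-35)*(-42) = -37*175*(-42) = -6475*(-42) = 271950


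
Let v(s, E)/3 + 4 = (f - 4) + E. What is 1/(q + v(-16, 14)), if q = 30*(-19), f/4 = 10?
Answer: -1/432 ≈ -0.0023148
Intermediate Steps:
f = 40 (f = 4*10 = 40)
v(s, E) = 96 + 3*E (v(s, E) = -12 + 3*((40 - 4) + E) = -12 + 3*(36 + E) = -12 + (108 + 3*E) = 96 + 3*E)
q = -570
1/(q + v(-16, 14)) = 1/(-570 + (96 + 3*14)) = 1/(-570 + (96 + 42)) = 1/(-570 + 138) = 1/(-432) = -1/432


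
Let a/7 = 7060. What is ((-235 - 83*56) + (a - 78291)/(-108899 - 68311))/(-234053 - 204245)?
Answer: 865287559/77670788580 ≈ 0.011140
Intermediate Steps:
a = 49420 (a = 7*7060 = 49420)
((-235 - 83*56) + (a - 78291)/(-108899 - 68311))/(-234053 - 204245) = ((-235 - 83*56) + (49420 - 78291)/(-108899 - 68311))/(-234053 - 204245) = ((-235 - 4648) - 28871/(-177210))/(-438298) = (-4883 - 28871*(-1/177210))*(-1/438298) = (-4883 + 28871/177210)*(-1/438298) = -865287559/177210*(-1/438298) = 865287559/77670788580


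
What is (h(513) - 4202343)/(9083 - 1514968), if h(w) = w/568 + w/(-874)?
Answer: 54899404821/19672881640 ≈ 2.7906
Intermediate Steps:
h(w) = 153*w/248216 (h(w) = w*(1/568) + w*(-1/874) = w/568 - w/874 = 153*w/248216)
(h(513) - 4202343)/(9083 - 1514968) = ((153/248216)*513 - 4202343)/(9083 - 1514968) = (4131/13064 - 4202343)/(-1505885) = -54899404821/13064*(-1/1505885) = 54899404821/19672881640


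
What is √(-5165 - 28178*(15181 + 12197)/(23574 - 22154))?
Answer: 2*I*√17279438270/355 ≈ 740.57*I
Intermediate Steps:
√(-5165 - 28178*(15181 + 12197)/(23574 - 22154)) = √(-5165 - 28178/(1420/27378)) = √(-5165 - 28178/(1420*(1/27378))) = √(-5165 - 28178/710/13689) = √(-5165 - 28178*13689/710) = √(-5165 - 192864321/355) = √(-194697896/355) = 2*I*√17279438270/355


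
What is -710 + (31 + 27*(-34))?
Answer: -1597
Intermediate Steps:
-710 + (31 + 27*(-34)) = -710 + (31 - 918) = -710 - 887 = -1597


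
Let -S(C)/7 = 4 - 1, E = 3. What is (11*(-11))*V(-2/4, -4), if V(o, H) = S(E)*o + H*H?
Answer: -6413/2 ≈ -3206.5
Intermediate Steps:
S(C) = -21 (S(C) = -7*(4 - 1) = -7*3 = -21)
V(o, H) = H² - 21*o (V(o, H) = -21*o + H*H = -21*o + H² = H² - 21*o)
(11*(-11))*V(-2/4, -4) = (11*(-11))*((-4)² - (-42)/4) = -121*(16 - (-42)/4) = -121*(16 - 21*(-½)) = -121*(16 + 21/2) = -121*53/2 = -6413/2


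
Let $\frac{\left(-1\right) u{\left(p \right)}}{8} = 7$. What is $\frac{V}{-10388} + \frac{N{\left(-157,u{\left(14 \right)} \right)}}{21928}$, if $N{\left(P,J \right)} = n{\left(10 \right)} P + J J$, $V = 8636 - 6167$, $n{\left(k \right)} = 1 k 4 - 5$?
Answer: $- \frac{19661381}{56947016} \approx -0.34526$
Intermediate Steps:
$n{\left(k \right)} = -5 + 4 k$ ($n{\left(k \right)} = k 4 - 5 = 4 k - 5 = -5 + 4 k$)
$u{\left(p \right)} = -56$ ($u{\left(p \right)} = \left(-8\right) 7 = -56$)
$V = 2469$
$N{\left(P,J \right)} = J^{2} + 35 P$ ($N{\left(P,J \right)} = \left(-5 + 4 \cdot 10\right) P + J J = \left(-5 + 40\right) P + J^{2} = 35 P + J^{2} = J^{2} + 35 P$)
$\frac{V}{-10388} + \frac{N{\left(-157,u{\left(14 \right)} \right)}}{21928} = \frac{2469}{-10388} + \frac{\left(-56\right)^{2} + 35 \left(-157\right)}{21928} = 2469 \left(- \frac{1}{10388}\right) + \left(3136 - 5495\right) \frac{1}{21928} = - \frac{2469}{10388} - \frac{2359}{21928} = - \frac{19661381}{56947016}$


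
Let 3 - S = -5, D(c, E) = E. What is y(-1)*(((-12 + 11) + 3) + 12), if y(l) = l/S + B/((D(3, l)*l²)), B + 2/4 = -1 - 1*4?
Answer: 301/4 ≈ 75.250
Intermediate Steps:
S = 8 (S = 3 - 1*(-5) = 3 + 5 = 8)
B = -11/2 (B = -½ + (-1 - 1*4) = -½ + (-1 - 4) = -½ - 5 = -11/2 ≈ -5.5000)
y(l) = -11/(2*l³) + l/8 (y(l) = l/8 - 11/(2*l³) = -11/(2*l³) + l/8)
y(-1)*(((-12 + 11) + 3) + 12) = ((⅛)*(-44 + (-1)⁴)/(-1)³)*(((-12 + 11) + 3) + 12) = ((⅛)*(-1)*(-44 + 1))*((-1 + 3) + 12) = ((⅛)*(-1)*(-43))*(2 + 12) = (43/8)*14 = 301/4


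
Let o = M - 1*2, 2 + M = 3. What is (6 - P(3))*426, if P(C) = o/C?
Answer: 2698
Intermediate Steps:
M = 1 (M = -2 + 3 = 1)
o = -1 (o = 1 - 1*2 = 1 - 2 = -1)
P(C) = -1/C
(6 - P(3))*426 = (6 - (-1)/3)*426 = (6 - 1*(-⅓))*426 = (6 + ⅓)*426 = (19/3)*426 = 2698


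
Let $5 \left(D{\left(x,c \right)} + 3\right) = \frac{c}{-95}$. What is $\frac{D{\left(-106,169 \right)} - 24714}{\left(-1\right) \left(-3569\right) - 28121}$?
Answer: $\frac{1467593}{1457775} \approx 1.0067$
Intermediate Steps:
$D{\left(x,c \right)} = -3 - \frac{c}{475}$ ($D{\left(x,c \right)} = -3 + \frac{c \frac{1}{-95}}{5} = -3 + \frac{c \left(- \frac{1}{95}\right)}{5} = -3 + \frac{\left(- \frac{1}{95}\right) c}{5} = -3 - \frac{c}{475}$)
$\frac{D{\left(-106,169 \right)} - 24714}{\left(-1\right) \left(-3569\right) - 28121} = \frac{\left(-3 - \frac{169}{475}\right) - 24714}{\left(-1\right) \left(-3569\right) - 28121} = \frac{\left(-3 - \frac{169}{475}\right) - 24714}{3569 - 28121} = \frac{- \frac{1594}{475} - 24714}{-24552} = \left(- \frac{11740744}{475}\right) \left(- \frac{1}{24552}\right) = \frac{1467593}{1457775}$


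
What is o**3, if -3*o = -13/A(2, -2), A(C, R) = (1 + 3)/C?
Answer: 2197/216 ≈ 10.171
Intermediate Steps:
A(C, R) = 4/C
o = 13/6 (o = -(-13)/(3*(4/2)) = -(-13)/(3*(4*(1/2))) = -(-13)/(3*2) = -1/3*(-13/2) = 13/6 ≈ 2.1667)
o**3 = (13/6)**3 = 2197/216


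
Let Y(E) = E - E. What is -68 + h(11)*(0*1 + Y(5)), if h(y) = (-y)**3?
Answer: -68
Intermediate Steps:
h(y) = -y**3
Y(E) = 0
-68 + h(11)*(0*1 + Y(5)) = -68 + (-1*11**3)*(0*1 + 0) = -68 + (-1*1331)*(0 + 0) = -68 - 1331*0 = -68 + 0 = -68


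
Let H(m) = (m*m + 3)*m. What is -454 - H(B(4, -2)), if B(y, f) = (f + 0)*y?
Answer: 82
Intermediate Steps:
B(y, f) = f*y
H(m) = m*(3 + m²) (H(m) = (m² + 3)*m = (3 + m²)*m = m*(3 + m²))
-454 - H(B(4, -2)) = -454 - (-2*4)*(3 + (-2*4)²) = -454 - (-8)*(3 + (-8)²) = -454 - (-8)*(3 + 64) = -454 - (-8)*67 = -454 - 1*(-536) = -454 + 536 = 82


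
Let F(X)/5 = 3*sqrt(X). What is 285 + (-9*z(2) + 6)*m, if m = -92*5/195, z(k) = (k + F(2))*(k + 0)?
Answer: 4625/13 + 8280*sqrt(2)/13 ≈ 1256.5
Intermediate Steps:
F(X) = 15*sqrt(X) (F(X) = 5*(3*sqrt(X)) = 15*sqrt(X))
z(k) = k*(k + 15*sqrt(2)) (z(k) = (k + 15*sqrt(2))*(k + 0) = (k + 15*sqrt(2))*k = k*(k + 15*sqrt(2)))
m = -92/39 (m = -460*1/195 = -92/39 ≈ -2.3590)
285 + (-9*z(2) + 6)*m = 285 + (-18*(2 + 15*sqrt(2)) + 6)*(-92/39) = 285 + (-9*(4 + 30*sqrt(2)) + 6)*(-92/39) = 285 + ((-36 - 270*sqrt(2)) + 6)*(-92/39) = 285 + (-30 - 270*sqrt(2))*(-92/39) = 285 + (920/13 + 8280*sqrt(2)/13) = 4625/13 + 8280*sqrt(2)/13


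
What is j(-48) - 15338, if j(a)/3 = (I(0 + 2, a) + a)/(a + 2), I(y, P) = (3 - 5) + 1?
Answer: -705401/46 ≈ -15335.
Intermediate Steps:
I(y, P) = -1 (I(y, P) = -2 + 1 = -1)
j(a) = 3*(-1 + a)/(2 + a) (j(a) = 3*((-1 + a)/(a + 2)) = 3*((-1 + a)/(2 + a)) = 3*(-1 + a)/(2 + a))
j(-48) - 15338 = 3*(-1 - 48)/(2 - 48) - 15338 = 3*(-49)/(-46) - 15338 = 3*(-1/46)*(-49) - 15338 = 147/46 - 15338 = -705401/46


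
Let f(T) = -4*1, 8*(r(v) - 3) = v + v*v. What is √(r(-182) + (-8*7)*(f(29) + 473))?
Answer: I*√88573/2 ≈ 148.81*I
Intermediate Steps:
r(v) = 3 + v/8 + v²/8 (r(v) = 3 + (v + v*v)/8 = 3 + (v + v²)/8 = 3 + (v/8 + v²/8) = 3 + v/8 + v²/8)
f(T) = -4
√(r(-182) + (-8*7)*(f(29) + 473)) = √((3 + (⅛)*(-182) + (⅛)*(-182)²) + (-8*7)*(-4 + 473)) = √((3 - 91/4 + (⅛)*33124) - 56*469) = √((3 - 91/4 + 8281/2) - 26264) = √(16483/4 - 26264) = √(-88573/4) = I*√88573/2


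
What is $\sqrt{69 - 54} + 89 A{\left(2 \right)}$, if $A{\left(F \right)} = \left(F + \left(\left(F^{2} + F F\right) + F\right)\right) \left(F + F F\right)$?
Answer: $6408 + \sqrt{15} \approx 6411.9$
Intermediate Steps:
$A{\left(F \right)} = \left(F + F^{2}\right) \left(2 F + 2 F^{2}\right)$ ($A{\left(F \right)} = \left(F + \left(\left(F^{2} + F^{2}\right) + F\right)\right) \left(F + F^{2}\right) = \left(F + \left(2 F^{2} + F\right)\right) \left(F + F^{2}\right) = \left(F + \left(F + 2 F^{2}\right)\right) \left(F + F^{2}\right) = \left(2 F + 2 F^{2}\right) \left(F + F^{2}\right) = \left(F + F^{2}\right) \left(2 F + 2 F^{2}\right)$)
$\sqrt{69 - 54} + 89 A{\left(2 \right)} = \sqrt{69 - 54} + 89 \cdot 2 \cdot 2^{2} \left(1 + 2^{2} + 2 \cdot 2\right) = \sqrt{15} + 89 \cdot 2 \cdot 4 \left(1 + 4 + 4\right) = \sqrt{15} + 89 \cdot 2 \cdot 4 \cdot 9 = \sqrt{15} + 89 \cdot 72 = \sqrt{15} + 6408 = 6408 + \sqrt{15}$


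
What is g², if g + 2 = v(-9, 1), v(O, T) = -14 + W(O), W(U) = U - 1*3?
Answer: 784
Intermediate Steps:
W(U) = -3 + U (W(U) = U - 3 = -3 + U)
v(O, T) = -17 + O (v(O, T) = -14 + (-3 + O) = -17 + O)
g = -28 (g = -2 + (-17 - 9) = -2 - 26 = -28)
g² = (-28)² = 784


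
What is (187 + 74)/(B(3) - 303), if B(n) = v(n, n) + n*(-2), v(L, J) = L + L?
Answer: -87/101 ≈ -0.86139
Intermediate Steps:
v(L, J) = 2*L
B(n) = 0 (B(n) = 2*n + n*(-2) = 2*n - 2*n = 0)
(187 + 74)/(B(3) - 303) = (187 + 74)/(0 - 303) = 261/(-303) = 261*(-1/303) = -87/101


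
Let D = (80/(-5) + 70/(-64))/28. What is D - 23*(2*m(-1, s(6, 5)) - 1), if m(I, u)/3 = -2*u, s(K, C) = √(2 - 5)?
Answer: 20061/896 + 276*I*√3 ≈ 22.389 + 478.05*I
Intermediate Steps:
s(K, C) = I*√3 (s(K, C) = √(-3) = I*√3)
m(I, u) = -6*u (m(I, u) = 3*(-2*u) = -6*u)
D = -547/896 (D = (80*(-⅕) + 70*(-1/64))*(1/28) = (-16 - 35/32)*(1/28) = -547/32*1/28 = -547/896 ≈ -0.61049)
D - 23*(2*m(-1, s(6, 5)) - 1) = -547/896 - 23*(2*(-6*I*√3) - 1) = -547/896 - 23*(-12*I*√3 - 1) = -547/896 - 23*(-1 - 12*I*√3) = -547/896 + (23 + 276*I*√3) = 20061/896 + 276*I*√3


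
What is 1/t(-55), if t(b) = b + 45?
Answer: -⅒ ≈ -0.10000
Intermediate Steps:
t(b) = 45 + b
1/t(-55) = 1/(45 - 55) = 1/(-10) = -⅒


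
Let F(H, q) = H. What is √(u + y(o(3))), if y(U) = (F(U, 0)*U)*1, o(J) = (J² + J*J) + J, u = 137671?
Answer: 8*√2158 ≈ 371.63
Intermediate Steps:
o(J) = J + 2*J² (o(J) = (J² + J²) + J = 2*J² + J = J + 2*J²)
y(U) = U² (y(U) = (U*U)*1 = U²*1 = U²)
√(u + y(o(3))) = √(137671 + (3*(1 + 2*3))²) = √(137671 + (3*(1 + 6))²) = √(137671 + (3*7)²) = √(137671 + 21²) = √(137671 + 441) = √138112 = 8*√2158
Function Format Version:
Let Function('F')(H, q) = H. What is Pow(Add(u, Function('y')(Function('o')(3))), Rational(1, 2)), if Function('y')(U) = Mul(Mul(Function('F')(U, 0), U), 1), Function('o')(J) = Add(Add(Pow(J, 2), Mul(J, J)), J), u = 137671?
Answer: Mul(8, Pow(2158, Rational(1, 2))) ≈ 371.63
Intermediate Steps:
Function('o')(J) = Add(J, Mul(2, Pow(J, 2))) (Function('o')(J) = Add(Add(Pow(J, 2), Pow(J, 2)), J) = Add(Mul(2, Pow(J, 2)), J) = Add(J, Mul(2, Pow(J, 2))))
Function('y')(U) = Pow(U, 2) (Function('y')(U) = Mul(Mul(U, U), 1) = Mul(Pow(U, 2), 1) = Pow(U, 2))
Pow(Add(u, Function('y')(Function('o')(3))), Rational(1, 2)) = Pow(Add(137671, Pow(Mul(3, Add(1, Mul(2, 3))), 2)), Rational(1, 2)) = Pow(Add(137671, Pow(Mul(3, Add(1, 6)), 2)), Rational(1, 2)) = Pow(Add(137671, Pow(Mul(3, 7), 2)), Rational(1, 2)) = Pow(Add(137671, Pow(21, 2)), Rational(1, 2)) = Pow(Add(137671, 441), Rational(1, 2)) = Pow(138112, Rational(1, 2)) = Mul(8, Pow(2158, Rational(1, 2)))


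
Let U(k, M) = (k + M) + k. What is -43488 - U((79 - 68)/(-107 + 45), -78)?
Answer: -1345699/31 ≈ -43410.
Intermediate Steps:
U(k, M) = M + 2*k (U(k, M) = (M + k) + k = M + 2*k)
-43488 - U((79 - 68)/(-107 + 45), -78) = -43488 - (-78 + 2*((79 - 68)/(-107 + 45))) = -43488 - (-78 + 2*(11/(-62))) = -43488 - (-78 + 2*(11*(-1/62))) = -43488 - (-78 + 2*(-11/62)) = -43488 - (-78 - 11/31) = -43488 - 1*(-2429/31) = -43488 + 2429/31 = -1345699/31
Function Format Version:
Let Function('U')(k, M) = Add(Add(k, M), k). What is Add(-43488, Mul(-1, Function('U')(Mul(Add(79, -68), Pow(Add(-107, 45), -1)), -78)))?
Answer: Rational(-1345699, 31) ≈ -43410.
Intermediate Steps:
Function('U')(k, M) = Add(M, Mul(2, k)) (Function('U')(k, M) = Add(Add(M, k), k) = Add(M, Mul(2, k)))
Add(-43488, Mul(-1, Function('U')(Mul(Add(79, -68), Pow(Add(-107, 45), -1)), -78))) = Add(-43488, Mul(-1, Add(-78, Mul(2, Mul(Add(79, -68), Pow(Add(-107, 45), -1)))))) = Add(-43488, Mul(-1, Add(-78, Mul(2, Mul(11, Pow(-62, -1)))))) = Add(-43488, Mul(-1, Add(-78, Mul(2, Mul(11, Rational(-1, 62)))))) = Add(-43488, Mul(-1, Add(-78, Mul(2, Rational(-11, 62))))) = Add(-43488, Mul(-1, Add(-78, Rational(-11, 31)))) = Add(-43488, Mul(-1, Rational(-2429, 31))) = Add(-43488, Rational(2429, 31)) = Rational(-1345699, 31)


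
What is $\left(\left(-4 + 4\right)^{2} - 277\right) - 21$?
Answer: $-298$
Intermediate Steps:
$\left(\left(-4 + 4\right)^{2} - 277\right) - 21 = \left(0^{2} - 277\right) - 21 = \left(0 - 277\right) - 21 = -277 - 21 = -298$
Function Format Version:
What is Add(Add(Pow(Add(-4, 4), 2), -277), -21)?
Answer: -298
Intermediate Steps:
Add(Add(Pow(Add(-4, 4), 2), -277), -21) = Add(Add(Pow(0, 2), -277), -21) = Add(Add(0, -277), -21) = Add(-277, -21) = -298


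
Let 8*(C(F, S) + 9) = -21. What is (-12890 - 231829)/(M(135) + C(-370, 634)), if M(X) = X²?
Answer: -652584/48569 ≈ -13.436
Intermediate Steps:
C(F, S) = -93/8 (C(F, S) = -9 + (⅛)*(-21) = -9 - 21/8 = -93/8)
(-12890 - 231829)/(M(135) + C(-370, 634)) = (-12890 - 231829)/(135² - 93/8) = -244719/(18225 - 93/8) = -244719/145707/8 = -244719*8/145707 = -652584/48569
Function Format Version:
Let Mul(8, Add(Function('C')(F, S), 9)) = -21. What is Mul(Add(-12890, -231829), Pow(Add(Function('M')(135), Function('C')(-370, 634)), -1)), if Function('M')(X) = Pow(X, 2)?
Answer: Rational(-652584, 48569) ≈ -13.436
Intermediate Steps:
Function('C')(F, S) = Rational(-93, 8) (Function('C')(F, S) = Add(-9, Mul(Rational(1, 8), -21)) = Add(-9, Rational(-21, 8)) = Rational(-93, 8))
Mul(Add(-12890, -231829), Pow(Add(Function('M')(135), Function('C')(-370, 634)), -1)) = Mul(Add(-12890, -231829), Pow(Add(Pow(135, 2), Rational(-93, 8)), -1)) = Mul(-244719, Pow(Add(18225, Rational(-93, 8)), -1)) = Mul(-244719, Pow(Rational(145707, 8), -1)) = Mul(-244719, Rational(8, 145707)) = Rational(-652584, 48569)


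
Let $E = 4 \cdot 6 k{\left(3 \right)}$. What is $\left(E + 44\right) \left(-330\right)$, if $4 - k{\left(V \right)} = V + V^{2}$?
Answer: $48840$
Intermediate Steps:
$k{\left(V \right)} = 4 - V - V^{2}$ ($k{\left(V \right)} = 4 - \left(V + V^{2}\right) = 4 - V - V^{2}$)
$E = -192$ ($E = 4 \cdot 6 \left(4 - 3 - 3^{2}\right) = 24 \left(4 - 3 - 9\right) = 24 \left(-8\right) = -192$)
$\left(E + 44\right) \left(-330\right) = \left(-192 + 44\right) \left(-330\right) = \left(-148\right) \left(-330\right) = 48840$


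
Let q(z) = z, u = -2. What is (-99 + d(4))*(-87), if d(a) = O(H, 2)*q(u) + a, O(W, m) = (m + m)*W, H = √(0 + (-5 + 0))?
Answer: 8265 + 696*I*√5 ≈ 8265.0 + 1556.3*I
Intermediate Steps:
H = I*√5 (H = √(0 - 5) = √(-5) = I*√5 ≈ 2.2361*I)
O(W, m) = 2*W*m (O(W, m) = (2*m)*W = 2*W*m)
d(a) = a - 8*I*√5 (d(a) = (2*(I*√5)*2)*(-2) + a = (4*I*√5)*(-2) + a = -8*I*√5 + a = a - 8*I*√5)
(-99 + d(4))*(-87) = (-99 + (4 - 8*I*√5))*(-87) = (-95 - 8*I*√5)*(-87) = 8265 + 696*I*√5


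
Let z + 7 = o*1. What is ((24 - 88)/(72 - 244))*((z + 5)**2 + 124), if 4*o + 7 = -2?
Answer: 2273/43 ≈ 52.860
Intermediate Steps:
o = -9/4 (o = -7/4 + (1/4)*(-2) = -7/4 - 1/2 = -9/4 ≈ -2.2500)
z = -37/4 (z = -7 - 9/4*1 = -7 - 9/4 = -37/4 ≈ -9.2500)
((24 - 88)/(72 - 244))*((z + 5)**2 + 124) = ((24 - 88)/(72 - 244))*((-37/4 + 5)**2 + 124) = (-64/(-172))*((-17/4)**2 + 124) = (-64*(-1/172))*(289/16 + 124) = (16/43)*(2273/16) = 2273/43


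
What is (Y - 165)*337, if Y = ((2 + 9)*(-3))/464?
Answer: -25811841/464 ≈ -55629.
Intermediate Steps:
Y = -33/464 (Y = (11*(-3))*(1/464) = -33*1/464 = -33/464 ≈ -0.071121)
(Y - 165)*337 = (-33/464 - 165)*337 = -76593/464*337 = -25811841/464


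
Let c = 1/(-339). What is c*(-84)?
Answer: 28/113 ≈ 0.24779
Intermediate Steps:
c = -1/339 ≈ -0.0029499
c*(-84) = -1/339*(-84) = 28/113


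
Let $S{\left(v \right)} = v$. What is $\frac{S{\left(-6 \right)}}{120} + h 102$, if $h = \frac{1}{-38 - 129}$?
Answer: $- \frac{2207}{3340} \approx -0.66078$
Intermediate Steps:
$h = - \frac{1}{167}$ ($h = \frac{1}{-167} = - \frac{1}{167} \approx -0.005988$)
$\frac{S{\left(-6 \right)}}{120} + h 102 = - \frac{6}{120} - \frac{102}{167} = \left(-6\right) \frac{1}{120} - \frac{102}{167} = - \frac{1}{20} - \frac{102}{167} = - \frac{2207}{3340}$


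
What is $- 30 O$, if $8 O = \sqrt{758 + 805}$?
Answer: $- \frac{15 \sqrt{1563}}{4} \approx -148.26$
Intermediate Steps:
$O = \frac{\sqrt{1563}}{8}$ ($O = \frac{\sqrt{758 + 805}}{8} = \frac{\sqrt{1563}}{8} \approx 4.9418$)
$- 30 O = - 30 \frac{\sqrt{1563}}{8} = - \frac{15 \sqrt{1563}}{4}$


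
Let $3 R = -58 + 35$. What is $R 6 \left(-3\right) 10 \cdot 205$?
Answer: $282900$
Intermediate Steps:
$R = - \frac{23}{3}$ ($R = \frac{-58 + 35}{3} = \frac{1}{3} \left(-23\right) = - \frac{23}{3} \approx -7.6667$)
$R 6 \left(-3\right) 10 \cdot 205 = - \frac{23 \cdot 6 \left(-3\right) 10}{3} \cdot 205 = - \frac{23 \left(\left(-18\right) 10\right)}{3} \cdot 205 = \left(- \frac{23}{3}\right) \left(-180\right) 205 = 1380 \cdot 205 = 282900$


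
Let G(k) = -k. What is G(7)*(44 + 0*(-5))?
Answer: -308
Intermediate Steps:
G(7)*(44 + 0*(-5)) = (-1*7)*(44 + 0*(-5)) = -7*(44 + 0) = -7*44 = -308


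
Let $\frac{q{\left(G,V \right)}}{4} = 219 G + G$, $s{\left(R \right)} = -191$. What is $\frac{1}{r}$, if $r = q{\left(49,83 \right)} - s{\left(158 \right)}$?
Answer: $\frac{1}{43311} \approx 2.3089 \cdot 10^{-5}$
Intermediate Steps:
$q{\left(G,V \right)} = 880 G$ ($q{\left(G,V \right)} = 4 \left(219 G + G\right) = 4 \cdot 220 G = 880 G$)
$r = 43311$ ($r = 880 \cdot 49 - -191 = 43120 + 191 = 43311$)
$\frac{1}{r} = \frac{1}{43311}$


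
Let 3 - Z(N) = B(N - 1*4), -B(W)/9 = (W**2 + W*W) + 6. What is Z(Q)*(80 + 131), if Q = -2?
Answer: 148755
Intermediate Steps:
B(W) = -54 - 18*W**2 (B(W) = -9*((W**2 + W*W) + 6) = -9*((W**2 + W**2) + 6) = -9*(2*W**2 + 6) = -9*(6 + 2*W**2) = -54 - 18*W**2)
Z(N) = 57 + 18*(-4 + N)**2 (Z(N) = 3 - (-54 - 18*(N - 1*4)**2) = 3 - (-54 - 18*(N - 4)**2) = 3 - (-54 - 18*(-4 + N)**2) = 3 + (54 + 18*(-4 + N)**2) = 57 + 18*(-4 + N)**2)
Z(Q)*(80 + 131) = (57 + 18*(-4 - 2)**2)*(80 + 131) = (57 + 18*(-6)**2)*211 = (57 + 18*36)*211 = (57 + 648)*211 = 705*211 = 148755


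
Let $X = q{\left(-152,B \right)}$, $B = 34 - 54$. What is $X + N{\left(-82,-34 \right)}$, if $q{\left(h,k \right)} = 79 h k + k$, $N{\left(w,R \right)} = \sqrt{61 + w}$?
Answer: $240140 + i \sqrt{21} \approx 2.4014 \cdot 10^{5} + 4.5826 i$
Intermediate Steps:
$B = -20$
$q{\left(h,k \right)} = k + 79 h k$ ($q{\left(h,k \right)} = 79 h k + k = k + 79 h k$)
$X = 240140$ ($X = - 20 \left(1 + 79 \left(-152\right)\right) = - 20 \left(1 - 12008\right) = \left(-20\right) \left(-12007\right) = 240140$)
$X + N{\left(-82,-34 \right)} = 240140 + \sqrt{61 - 82} = 240140 + \sqrt{-21} = 240140 + i \sqrt{21}$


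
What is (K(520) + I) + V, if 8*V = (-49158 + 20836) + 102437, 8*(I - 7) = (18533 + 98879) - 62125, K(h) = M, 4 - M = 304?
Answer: 63529/4 ≈ 15882.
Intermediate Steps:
M = -300 (M = 4 - 1*304 = 4 - 304 = -300)
K(h) = -300
I = 55343/8 (I = 7 + ((18533 + 98879) - 62125)/8 = 7 + (117412 - 62125)/8 = 7 + (⅛)*55287 = 7 + 55287/8 = 55343/8 ≈ 6917.9)
V = 74115/8 (V = ((-49158 + 20836) + 102437)/8 = (-28322 + 102437)/8 = (⅛)*74115 = 74115/8 ≈ 9264.4)
(K(520) + I) + V = (-300 + 55343/8) + 74115/8 = 52943/8 + 74115/8 = 63529/4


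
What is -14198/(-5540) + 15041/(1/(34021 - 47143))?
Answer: -546709358441/2770 ≈ -1.9737e+8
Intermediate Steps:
-14198/(-5540) + 15041/(1/(34021 - 47143)) = -14198*(-1/5540) + 15041/(1/(-13122)) = 7099/2770 + 15041/(-1/13122) = 7099/2770 + 15041*(-13122) = 7099/2770 - 197368002 = -546709358441/2770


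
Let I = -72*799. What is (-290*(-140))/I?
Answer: -5075/7191 ≈ -0.70574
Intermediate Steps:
I = -57528
(-290*(-140))/I = -290*(-140)/(-57528) = 40600*(-1/57528) = -5075/7191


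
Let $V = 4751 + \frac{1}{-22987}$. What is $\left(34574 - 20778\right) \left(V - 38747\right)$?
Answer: $- \frac{10781105667188}{22987} \approx -4.6901 \cdot 10^{8}$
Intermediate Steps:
$V = \frac{109211236}{22987}$ ($V = 4751 - \frac{1}{22987} = \frac{109211236}{22987} \approx 4751.0$)
$\left(34574 - 20778\right) \left(V - 38747\right) = \left(34574 - 20778\right) \left(\frac{109211236}{22987} - 38747\right) = 13796 \left(- \frac{781466053}{22987}\right) = - \frac{10781105667188}{22987}$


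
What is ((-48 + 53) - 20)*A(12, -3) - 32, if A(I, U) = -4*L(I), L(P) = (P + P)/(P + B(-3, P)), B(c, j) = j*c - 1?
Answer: -448/5 ≈ -89.600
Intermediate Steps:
B(c, j) = -1 + c*j (B(c, j) = c*j - 1 = -1 + c*j)
L(P) = 2*P/(-1 - 2*P) (L(P) = (P + P)/(P + (-1 - 3*P)) = (2*P)/(-1 - 2*P) = 2*P/(-1 - 2*P))
A(I, U) = 8*I/(1 + 2*I) (A(I, U) = -(-8)*I/(1 + 2*I) = 8*I/(1 + 2*I))
((-48 + 53) - 20)*A(12, -3) - 32 = ((-48 + 53) - 20)*(8*12/(1 + 2*12)) - 32 = (5 - 20)*(8*12/(1 + 24)) - 32 = -120*12/25 - 32 = -15*96/25 - 32 = -288/5 - 32 = -448/5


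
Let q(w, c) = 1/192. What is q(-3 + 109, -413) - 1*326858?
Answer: -62756735/192 ≈ -3.2686e+5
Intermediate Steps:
q(w, c) = 1/192
q(-3 + 109, -413) - 1*326858 = 1/192 - 1*326858 = 1/192 - 326858 = -62756735/192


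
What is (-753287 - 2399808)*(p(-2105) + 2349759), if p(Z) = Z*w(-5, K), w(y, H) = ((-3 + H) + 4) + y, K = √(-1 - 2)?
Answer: -7435562414005 + 6637264975*I*√3 ≈ -7.4356e+12 + 1.1496e+10*I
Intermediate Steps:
K = I*√3 (K = √(-3) = I*√3 ≈ 1.732*I)
w(y, H) = 1 + H + y (w(y, H) = (1 + H) + y = 1 + H + y)
p(Z) = Z*(-4 + I*√3) (p(Z) = Z*(1 + I*√3 - 5) = Z*(-4 + I*√3))
(-753287 - 2399808)*(p(-2105) + 2349759) = (-753287 - 2399808)*(-2105*(-4 + I*√3) + 2349759) = -3153095*((8420 - 2105*I*√3) + 2349759) = -3153095*(2358179 - 2105*I*√3) = -7435562414005 + 6637264975*I*√3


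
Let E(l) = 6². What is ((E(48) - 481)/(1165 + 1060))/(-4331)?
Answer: 1/21655 ≈ 4.6179e-5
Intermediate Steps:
E(l) = 36
((E(48) - 481)/(1165 + 1060))/(-4331) = ((36 - 481)/(1165 + 1060))/(-4331) = -445/2225*(-1/4331) = -445*1/2225*(-1/4331) = -⅕*(-1/4331) = 1/21655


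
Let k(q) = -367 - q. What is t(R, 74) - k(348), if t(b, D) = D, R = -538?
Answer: 789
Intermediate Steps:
t(R, 74) - k(348) = 74 - (-367 - 1*348) = 74 - (-367 - 348) = 74 - 1*(-715) = 74 + 715 = 789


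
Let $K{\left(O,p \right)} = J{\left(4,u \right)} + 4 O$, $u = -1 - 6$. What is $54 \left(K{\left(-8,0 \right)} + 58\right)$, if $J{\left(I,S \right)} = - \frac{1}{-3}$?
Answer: $1422$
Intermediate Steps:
$u = -7$ ($u = -1 - 6 = -7$)
$J{\left(I,S \right)} = \frac{1}{3}$ ($J{\left(I,S \right)} = \left(-1\right) \left(- \frac{1}{3}\right) = \frac{1}{3}$)
$K{\left(O,p \right)} = \frac{1}{3} + 4 O$
$54 \left(K{\left(-8,0 \right)} + 58\right) = 54 \left(\left(\frac{1}{3} + 4 \left(-8\right)\right) + 58\right) = 54 \left(\left(\frac{1}{3} - 32\right) + 58\right) = 54 \left(- \frac{95}{3} + 58\right) = 54 \cdot \frac{79}{3} = 1422$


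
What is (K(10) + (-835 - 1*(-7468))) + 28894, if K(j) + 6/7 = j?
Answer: 248753/7 ≈ 35536.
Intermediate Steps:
K(j) = -6/7 + j
(K(10) + (-835 - 1*(-7468))) + 28894 = ((-6/7 + 10) + (-835 - 1*(-7468))) + 28894 = (64/7 + (-835 + 7468)) + 28894 = (64/7 + 6633) + 28894 = 46495/7 + 28894 = 248753/7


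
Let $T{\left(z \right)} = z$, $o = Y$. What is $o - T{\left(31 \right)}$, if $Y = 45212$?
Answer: $45181$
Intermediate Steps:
$o = 45212$
$o - T{\left(31 \right)} = 45212 - 31 = 45181$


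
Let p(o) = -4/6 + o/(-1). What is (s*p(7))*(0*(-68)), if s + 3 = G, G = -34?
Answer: 0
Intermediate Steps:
p(o) = -2/3 - o (p(o) = -4*1/6 + o*(-1) = -2/3 - o)
s = -37 (s = -3 - 34 = -37)
(s*p(7))*(0*(-68)) = (-37*(-2/3 - 1*7))*(0*(-68)) = -37*(-2/3 - 7)*0 = -37*(-23/3)*0 = (851/3)*0 = 0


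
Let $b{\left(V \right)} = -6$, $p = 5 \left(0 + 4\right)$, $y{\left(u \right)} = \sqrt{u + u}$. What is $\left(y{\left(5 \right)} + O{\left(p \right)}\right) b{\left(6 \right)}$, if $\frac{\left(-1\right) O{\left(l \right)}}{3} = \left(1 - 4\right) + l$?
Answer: $306 - 6 \sqrt{10} \approx 287.03$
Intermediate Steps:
$y{\left(u \right)} = \sqrt{2} \sqrt{u}$ ($y{\left(u \right)} = \sqrt{2 u} = \sqrt{2} \sqrt{u}$)
$p = 20$ ($p = 5 \cdot 4 = 20$)
$O{\left(l \right)} = 9 - 3 l$ ($O{\left(l \right)} = - 3 \left(\left(1 - 4\right) + l\right) = - 3 \left(-3 + l\right) = 9 - 3 l$)
$\left(y{\left(5 \right)} + O{\left(p \right)}\right) b{\left(6 \right)} = \left(\sqrt{2} \sqrt{5} + \left(9 - 60\right)\right) \left(-6\right) = \left(\sqrt{10} + \left(9 - 60\right)\right) \left(-6\right) = \left(\sqrt{10} - 51\right) \left(-6\right) = \left(-51 + \sqrt{10}\right) \left(-6\right) = 306 - 6 \sqrt{10}$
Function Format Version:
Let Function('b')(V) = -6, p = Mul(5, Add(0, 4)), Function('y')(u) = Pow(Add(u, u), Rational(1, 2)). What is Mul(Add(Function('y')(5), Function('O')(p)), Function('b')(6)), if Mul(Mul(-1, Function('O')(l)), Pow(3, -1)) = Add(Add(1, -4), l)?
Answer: Add(306, Mul(-6, Pow(10, Rational(1, 2)))) ≈ 287.03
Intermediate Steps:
Function('y')(u) = Mul(Pow(2, Rational(1, 2)), Pow(u, Rational(1, 2))) (Function('y')(u) = Pow(Mul(2, u), Rational(1, 2)) = Mul(Pow(2, Rational(1, 2)), Pow(u, Rational(1, 2))))
p = 20 (p = Mul(5, 4) = 20)
Function('O')(l) = Add(9, Mul(-3, l)) (Function('O')(l) = Mul(-3, Add(Add(1, -4), l)) = Mul(-3, Add(-3, l)) = Add(9, Mul(-3, l)))
Mul(Add(Function('y')(5), Function('O')(p)), Function('b')(6)) = Mul(Add(Mul(Pow(2, Rational(1, 2)), Pow(5, Rational(1, 2))), Add(9, Mul(-3, 20))), -6) = Mul(Add(Pow(10, Rational(1, 2)), Add(9, -60)), -6) = Mul(Add(Pow(10, Rational(1, 2)), -51), -6) = Mul(Add(-51, Pow(10, Rational(1, 2))), -6) = Add(306, Mul(-6, Pow(10, Rational(1, 2))))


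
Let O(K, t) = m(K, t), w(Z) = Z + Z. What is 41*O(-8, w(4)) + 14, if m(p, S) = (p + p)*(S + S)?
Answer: -10482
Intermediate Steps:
w(Z) = 2*Z
m(p, S) = 4*S*p (m(p, S) = (2*p)*(2*S) = 4*S*p)
O(K, t) = 4*K*t (O(K, t) = 4*t*K = 4*K*t)
41*O(-8, w(4)) + 14 = 41*(4*(-8)*(2*4)) + 14 = 41*(4*(-8)*8) + 14 = 41*(-256) + 14 = -10496 + 14 = -10482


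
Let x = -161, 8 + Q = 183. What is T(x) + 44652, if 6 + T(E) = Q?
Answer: 44821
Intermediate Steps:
Q = 175 (Q = -8 + 183 = 175)
T(E) = 169 (T(E) = -6 + 175 = 169)
T(x) + 44652 = 169 + 44652 = 44821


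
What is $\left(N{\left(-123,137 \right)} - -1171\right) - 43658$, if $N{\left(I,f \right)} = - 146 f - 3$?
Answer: $-62492$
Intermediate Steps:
$N{\left(I,f \right)} = -3 - 146 f$
$\left(N{\left(-123,137 \right)} - -1171\right) - 43658 = \left(\left(-3 - 20002\right) - -1171\right) - 43658 = \left(\left(-3 - 20002\right) + 1171\right) - 43658 = \left(-20005 + 1171\right) - 43658 = -18834 - 43658 = -62492$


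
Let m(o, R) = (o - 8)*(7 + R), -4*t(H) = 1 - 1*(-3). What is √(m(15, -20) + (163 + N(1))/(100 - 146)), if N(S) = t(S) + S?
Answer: I*√200054/46 ≈ 9.7233*I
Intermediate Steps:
t(H) = -1 (t(H) = -(1 - 1*(-3))/4 = -(1 + 3)/4 = -¼*4 = -1)
m(o, R) = (-8 + o)*(7 + R)
N(S) = -1 + S
√(m(15, -20) + (163 + N(1))/(100 - 146)) = √((-56 - 8*(-20) + 7*15 - 20*15) + (163 + (-1 + 1))/(100 - 146)) = √((-56 + 160 + 105 - 300) + (163 + 0)/(-46)) = √(-91 + 163*(-1/46)) = √(-91 - 163/46) = √(-4349/46) = I*√200054/46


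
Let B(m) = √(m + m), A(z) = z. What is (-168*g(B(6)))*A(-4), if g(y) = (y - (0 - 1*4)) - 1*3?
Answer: 672 + 1344*√3 ≈ 2999.9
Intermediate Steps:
B(m) = √2*√m (B(m) = √(2*m) = √2*√m)
g(y) = 1 + y (g(y) = (y - (0 - 4)) - 3 = (y - 1*(-4)) - 3 = (y + 4) - 3 = (4 + y) - 3 = 1 + y)
(-168*g(B(6)))*A(-4) = -168*(1 + √2*√6)*(-4) = -168*(1 + 2*√3)*(-4) = (-168 - 336*√3)*(-4) = 672 + 1344*√3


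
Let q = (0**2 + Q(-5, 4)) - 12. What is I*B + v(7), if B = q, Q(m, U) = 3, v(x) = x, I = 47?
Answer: -416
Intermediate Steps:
q = -9 (q = (0**2 + 3) - 12 = (0 + 3) - 12 = 3 - 12 = -9)
B = -9
I*B + v(7) = 47*(-9) + 7 = -423 + 7 = -416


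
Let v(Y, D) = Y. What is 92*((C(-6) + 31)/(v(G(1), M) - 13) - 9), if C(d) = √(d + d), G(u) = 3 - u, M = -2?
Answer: -11960/11 - 184*I*√3/11 ≈ -1087.3 - 28.972*I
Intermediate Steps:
C(d) = √2*√d (C(d) = √(2*d) = √2*√d)
92*((C(-6) + 31)/(v(G(1), M) - 13) - 9) = 92*((√2*√(-6) + 31)/((3 - 1*1) - 13) - 9) = 92*((√2*(I*√6) + 31)/((3 - 1) - 13) - 9) = 92*((2*I*√3 + 31)/(2 - 13) - 9) = 92*((31 + 2*I*√3)/(-11) - 9) = 92*((31 + 2*I*√3)*(-1/11) - 9) = 92*((-31/11 - 2*I*√3/11) - 9) = 92*(-130/11 - 2*I*√3/11) = -11960/11 - 184*I*√3/11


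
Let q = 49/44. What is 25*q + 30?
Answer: 2545/44 ≈ 57.841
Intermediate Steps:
q = 49/44 (q = 49*(1/44) = 49/44 ≈ 1.1136)
25*q + 30 = 25*(49/44) + 30 = 1225/44 + 30 = 2545/44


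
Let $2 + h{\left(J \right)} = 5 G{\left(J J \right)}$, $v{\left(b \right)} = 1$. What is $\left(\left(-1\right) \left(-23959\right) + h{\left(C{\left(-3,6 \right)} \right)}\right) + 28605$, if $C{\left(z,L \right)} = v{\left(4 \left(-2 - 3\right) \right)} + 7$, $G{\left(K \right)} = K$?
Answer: $52882$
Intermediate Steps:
$C{\left(z,L \right)} = 8$ ($C{\left(z,L \right)} = 1 + 7 = 8$)
$h{\left(J \right)} = -2 + 5 J^{2}$ ($h{\left(J \right)} = -2 + 5 J J = -2 + 5 J^{2}$)
$\left(\left(-1\right) \left(-23959\right) + h{\left(C{\left(-3,6 \right)} \right)}\right) + 28605 = \left(\left(-1\right) \left(-23959\right) - \left(2 - 5 \cdot 8^{2}\right)\right) + 28605 = \left(23959 + \left(-2 + 5 \cdot 64\right)\right) + 28605 = \left(23959 + \left(-2 + 320\right)\right) + 28605 = \left(23959 + 318\right) + 28605 = 24277 + 28605 = 52882$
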